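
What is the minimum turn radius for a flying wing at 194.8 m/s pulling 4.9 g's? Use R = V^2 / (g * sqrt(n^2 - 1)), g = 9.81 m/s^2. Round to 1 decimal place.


Step 1: V^2 = 194.8^2 = 37947.04
Step 2: n^2 - 1 = 4.9^2 - 1 = 23.01
Step 3: sqrt(23.01) = 4.796874
Step 4: R = 37947.04 / (9.81 * 4.796874) = 806.4 m

806.4


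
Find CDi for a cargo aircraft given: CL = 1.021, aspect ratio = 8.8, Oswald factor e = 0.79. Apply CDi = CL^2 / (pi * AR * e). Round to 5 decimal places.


Step 1: CL^2 = 1.021^2 = 1.042441
Step 2: pi * AR * e = 3.14159 * 8.8 * 0.79 = 21.840352
Step 3: CDi = 1.042441 / 21.840352 = 0.04773

0.04773


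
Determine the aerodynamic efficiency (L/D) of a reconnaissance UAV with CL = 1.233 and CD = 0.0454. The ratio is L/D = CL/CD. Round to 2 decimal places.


Step 1: L/D = CL / CD = 1.233 / 0.0454
Step 2: L/D = 27.16

27.16


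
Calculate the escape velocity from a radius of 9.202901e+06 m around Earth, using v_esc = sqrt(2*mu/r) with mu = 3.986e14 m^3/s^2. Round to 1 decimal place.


Step 1: 2*mu/r = 2 * 3.986e14 / 9.202901e+06 = 86624858.8353
Step 2: v_esc = sqrt(86624858.8353) = 9307.2 m/s

9307.2


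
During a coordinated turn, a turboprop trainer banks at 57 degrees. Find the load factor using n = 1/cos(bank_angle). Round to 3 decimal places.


Step 1: Convert 57 degrees to radians = 0.994838
Step 2: cos(57 deg) = 0.544639
Step 3: n = 1 / 0.544639 = 1.836

1.836


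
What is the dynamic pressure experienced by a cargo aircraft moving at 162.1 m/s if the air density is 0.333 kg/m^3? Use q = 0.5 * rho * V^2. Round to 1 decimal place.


Step 1: V^2 = 162.1^2 = 26276.41
Step 2: q = 0.5 * 0.333 * 26276.41
Step 3: q = 4375.0 Pa

4375.0


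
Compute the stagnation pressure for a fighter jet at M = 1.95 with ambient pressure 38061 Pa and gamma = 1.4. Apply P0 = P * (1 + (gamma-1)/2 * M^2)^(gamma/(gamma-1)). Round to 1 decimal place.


Step 1: (gamma-1)/2 * M^2 = 0.2 * 3.8025 = 0.7605
Step 2: 1 + 0.7605 = 1.7605
Step 3: Exponent gamma/(gamma-1) = 3.5
Step 4: P0 = 38061 * 1.7605^3.5 = 275553.7 Pa

275553.7


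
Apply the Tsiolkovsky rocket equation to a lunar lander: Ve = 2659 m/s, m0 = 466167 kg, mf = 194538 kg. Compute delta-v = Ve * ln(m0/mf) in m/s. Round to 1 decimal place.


Step 1: Mass ratio m0/mf = 466167 / 194538 = 2.396277
Step 2: ln(2.396277) = 0.873916
Step 3: delta-v = 2659 * 0.873916 = 2323.7 m/s

2323.7


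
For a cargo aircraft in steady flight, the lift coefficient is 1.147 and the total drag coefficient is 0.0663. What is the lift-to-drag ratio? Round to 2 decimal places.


Step 1: L/D = CL / CD = 1.147 / 0.0663
Step 2: L/D = 17.30

17.30


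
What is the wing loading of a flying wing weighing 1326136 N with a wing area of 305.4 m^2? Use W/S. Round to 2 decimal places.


Step 1: Wing loading = W / S = 1326136 / 305.4
Step 2: Wing loading = 4342.29 N/m^2

4342.29


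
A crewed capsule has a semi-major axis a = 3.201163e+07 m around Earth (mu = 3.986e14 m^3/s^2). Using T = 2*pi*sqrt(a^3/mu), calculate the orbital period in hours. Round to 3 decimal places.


Step 1: a^3 / mu = 3.280374e+22 / 3.986e14 = 8.229739e+07
Step 2: sqrt(8.229739e+07) = 9071.791 s
Step 3: T = 2*pi * 9071.791 = 56999.74 s
Step 4: T in hours = 56999.74 / 3600 = 15.833 hours

15.833


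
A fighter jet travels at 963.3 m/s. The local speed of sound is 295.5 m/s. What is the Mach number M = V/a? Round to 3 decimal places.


Step 1: M = V / a = 963.3 / 295.5
Step 2: M = 3.260

3.260


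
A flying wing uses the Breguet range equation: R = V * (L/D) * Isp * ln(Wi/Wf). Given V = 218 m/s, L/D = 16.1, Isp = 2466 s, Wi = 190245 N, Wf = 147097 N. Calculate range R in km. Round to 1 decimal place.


Step 1: Coefficient = V * (L/D) * Isp = 218 * 16.1 * 2466 = 8655166.8 m
Step 2: Wi/Wf = 190245 / 147097 = 1.29333
Step 3: ln(1.29333) = 0.25722
Step 4: R = 8655166.8 * 0.25722 = 2226286.2 m = 2226.3 km

2226.3


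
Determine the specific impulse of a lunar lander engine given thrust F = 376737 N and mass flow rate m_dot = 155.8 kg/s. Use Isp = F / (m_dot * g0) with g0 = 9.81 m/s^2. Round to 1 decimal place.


Step 1: m_dot * g0 = 155.8 * 9.81 = 1528.4
Step 2: Isp = 376737 / 1528.4 = 246.5 s

246.5


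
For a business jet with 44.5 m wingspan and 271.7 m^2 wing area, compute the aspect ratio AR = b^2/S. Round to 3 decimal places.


Step 1: b^2 = 44.5^2 = 1980.25
Step 2: AR = 1980.25 / 271.7 = 7.288

7.288


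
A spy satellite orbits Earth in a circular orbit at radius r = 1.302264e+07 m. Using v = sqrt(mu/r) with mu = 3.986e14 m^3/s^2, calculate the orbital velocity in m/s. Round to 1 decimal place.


Step 1: mu / r = 3.986e14 / 1.302264e+07 = 30608233.0464
Step 2: v = sqrt(30608233.0464) = 5532.5 m/s

5532.5


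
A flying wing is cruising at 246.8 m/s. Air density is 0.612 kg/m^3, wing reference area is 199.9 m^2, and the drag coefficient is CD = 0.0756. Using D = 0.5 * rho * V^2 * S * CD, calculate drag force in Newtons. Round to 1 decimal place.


Step 1: Dynamic pressure q = 0.5 * 0.612 * 246.8^2 = 18638.5334 Pa
Step 2: Drag D = q * S * CD = 18638.5334 * 199.9 * 0.0756
Step 3: D = 281673.7 N

281673.7


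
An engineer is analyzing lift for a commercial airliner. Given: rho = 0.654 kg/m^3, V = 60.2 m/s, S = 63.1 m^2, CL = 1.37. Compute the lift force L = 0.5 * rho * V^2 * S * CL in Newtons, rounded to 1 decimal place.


Step 1: Calculate dynamic pressure q = 0.5 * 0.654 * 60.2^2 = 0.5 * 0.654 * 3624.04 = 1185.0611 Pa
Step 2: Multiply by wing area and lift coefficient: L = 1185.0611 * 63.1 * 1.37
Step 3: L = 74777.3541 * 1.37 = 102445.0 N

102445.0


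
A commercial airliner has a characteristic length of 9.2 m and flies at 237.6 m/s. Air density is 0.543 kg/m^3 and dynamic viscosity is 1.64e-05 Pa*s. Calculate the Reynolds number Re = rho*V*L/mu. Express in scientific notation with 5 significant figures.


Step 1: Numerator = rho * V * L = 0.543 * 237.6 * 9.2 = 1186.95456
Step 2: Re = 1186.95456 / 1.64e-05
Step 3: Re = 7.2375e+07

7.2375e+07


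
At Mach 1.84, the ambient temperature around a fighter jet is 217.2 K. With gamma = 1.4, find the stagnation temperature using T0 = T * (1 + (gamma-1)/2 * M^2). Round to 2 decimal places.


Step 1: (gamma-1)/2 = 0.2
Step 2: M^2 = 3.3856
Step 3: 1 + 0.2 * 3.3856 = 1.67712
Step 4: T0 = 217.2 * 1.67712 = 364.27 K

364.27


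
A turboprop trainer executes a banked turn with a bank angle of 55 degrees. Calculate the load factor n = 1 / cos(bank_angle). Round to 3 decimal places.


Step 1: Convert 55 degrees to radians = 0.959931
Step 2: cos(55 deg) = 0.573576
Step 3: n = 1 / 0.573576 = 1.743

1.743


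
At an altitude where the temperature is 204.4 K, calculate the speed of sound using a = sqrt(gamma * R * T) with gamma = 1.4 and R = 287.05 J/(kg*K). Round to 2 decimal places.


Step 1: gamma * R * T = 1.4 * 287.05 * 204.4 = 82142.228
Step 2: a = sqrt(82142.228) = 286.60 m/s

286.60


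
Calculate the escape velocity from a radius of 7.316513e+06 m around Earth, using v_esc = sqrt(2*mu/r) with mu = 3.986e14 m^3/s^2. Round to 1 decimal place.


Step 1: 2*mu/r = 2 * 3.986e14 / 7.316513e+06 = 108959008.2051
Step 2: v_esc = sqrt(108959008.2051) = 10438.3 m/s

10438.3


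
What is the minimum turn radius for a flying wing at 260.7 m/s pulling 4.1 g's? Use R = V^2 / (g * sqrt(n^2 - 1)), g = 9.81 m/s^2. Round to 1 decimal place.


Step 1: V^2 = 260.7^2 = 67964.49
Step 2: n^2 - 1 = 4.1^2 - 1 = 15.81
Step 3: sqrt(15.81) = 3.976179
Step 4: R = 67964.49 / (9.81 * 3.976179) = 1742.4 m

1742.4


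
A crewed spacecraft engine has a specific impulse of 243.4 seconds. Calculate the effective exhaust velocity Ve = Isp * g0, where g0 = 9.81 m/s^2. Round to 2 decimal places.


Step 1: Ve = Isp * g0 = 243.4 * 9.81
Step 2: Ve = 2387.75 m/s

2387.75


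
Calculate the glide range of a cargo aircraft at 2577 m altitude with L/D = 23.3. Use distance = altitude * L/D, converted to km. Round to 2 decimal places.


Step 1: Glide distance = altitude * L/D = 2577 * 23.3 = 60044.1 m
Step 2: Convert to km: 60044.1 / 1000 = 60.04 km

60.04


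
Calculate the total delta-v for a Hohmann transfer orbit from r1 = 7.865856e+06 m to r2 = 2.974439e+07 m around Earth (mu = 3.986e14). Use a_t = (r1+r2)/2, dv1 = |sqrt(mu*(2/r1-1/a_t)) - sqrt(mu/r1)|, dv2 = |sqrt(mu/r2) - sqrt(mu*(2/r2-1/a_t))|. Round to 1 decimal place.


Step 1: Transfer semi-major axis a_t = (7.865856e+06 + 2.974439e+07) / 2 = 1.880512e+07 m
Step 2: v1 (circular at r1) = sqrt(mu/r1) = 7118.62 m/s
Step 3: v_t1 = sqrt(mu*(2/r1 - 1/a_t)) = 8952.83 m/s
Step 4: dv1 = |8952.83 - 7118.62| = 1834.21 m/s
Step 5: v2 (circular at r2) = 3660.72 m/s, v_t2 = 2367.56 m/s
Step 6: dv2 = |3660.72 - 2367.56| = 1293.16 m/s
Step 7: Total delta-v = 1834.21 + 1293.16 = 3127.4 m/s

3127.4


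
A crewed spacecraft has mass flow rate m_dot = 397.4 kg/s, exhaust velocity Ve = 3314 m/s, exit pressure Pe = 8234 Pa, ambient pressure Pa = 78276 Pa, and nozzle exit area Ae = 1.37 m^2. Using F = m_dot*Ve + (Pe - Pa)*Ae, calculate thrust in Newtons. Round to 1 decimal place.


Step 1: Momentum thrust = m_dot * Ve = 397.4 * 3314 = 1316983.6 N
Step 2: Pressure thrust = (Pe - Pa) * Ae = (8234 - 78276) * 1.37 = -95957.54 N
Step 3: Total thrust F = 1316983.6 + -95957.54 = 1221026.1 N

1221026.1


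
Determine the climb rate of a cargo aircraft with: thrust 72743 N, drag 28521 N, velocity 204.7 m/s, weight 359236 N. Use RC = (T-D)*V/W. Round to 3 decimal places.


Step 1: Excess thrust = T - D = 72743 - 28521 = 44222 N
Step 2: Excess power = 44222 * 204.7 = 9052243.4 W
Step 3: RC = 9052243.4 / 359236 = 25.199 m/s

25.199


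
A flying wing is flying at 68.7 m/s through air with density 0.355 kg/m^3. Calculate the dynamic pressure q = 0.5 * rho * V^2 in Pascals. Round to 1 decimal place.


Step 1: V^2 = 68.7^2 = 4719.69
Step 2: q = 0.5 * 0.355 * 4719.69
Step 3: q = 837.7 Pa

837.7


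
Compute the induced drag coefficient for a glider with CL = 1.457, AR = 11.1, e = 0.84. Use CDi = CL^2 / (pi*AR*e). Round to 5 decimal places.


Step 1: CL^2 = 1.457^2 = 2.122849
Step 2: pi * AR * e = 3.14159 * 11.1 * 0.84 = 29.29221
Step 3: CDi = 2.122849 / 29.29221 = 0.07247

0.07247


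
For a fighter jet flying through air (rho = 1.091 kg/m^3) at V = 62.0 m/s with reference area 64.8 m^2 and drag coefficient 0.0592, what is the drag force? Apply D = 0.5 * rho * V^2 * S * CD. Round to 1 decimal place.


Step 1: Dynamic pressure q = 0.5 * 1.091 * 62.0^2 = 2096.902 Pa
Step 2: Drag D = q * S * CD = 2096.902 * 64.8 * 0.0592
Step 3: D = 8044.1 N

8044.1


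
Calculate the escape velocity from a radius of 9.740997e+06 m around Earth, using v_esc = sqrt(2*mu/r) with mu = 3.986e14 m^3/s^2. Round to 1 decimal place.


Step 1: 2*mu/r = 2 * 3.986e14 / 9.740997e+06 = 81839672.0582
Step 2: v_esc = sqrt(81839672.0582) = 9046.5 m/s

9046.5


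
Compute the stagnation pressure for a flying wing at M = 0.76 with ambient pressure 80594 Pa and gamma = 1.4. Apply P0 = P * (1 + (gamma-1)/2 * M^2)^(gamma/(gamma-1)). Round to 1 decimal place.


Step 1: (gamma-1)/2 * M^2 = 0.2 * 0.5776 = 0.11552
Step 2: 1 + 0.11552 = 1.11552
Step 3: Exponent gamma/(gamma-1) = 3.5
Step 4: P0 = 80594 * 1.11552^3.5 = 118160.8 Pa

118160.8


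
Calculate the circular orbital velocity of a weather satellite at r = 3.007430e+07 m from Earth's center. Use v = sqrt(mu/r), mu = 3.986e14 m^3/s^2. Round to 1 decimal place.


Step 1: mu / r = 3.986e14 / 3.007430e+07 = 13253841.3197
Step 2: v = sqrt(13253841.3197) = 3640.6 m/s

3640.6


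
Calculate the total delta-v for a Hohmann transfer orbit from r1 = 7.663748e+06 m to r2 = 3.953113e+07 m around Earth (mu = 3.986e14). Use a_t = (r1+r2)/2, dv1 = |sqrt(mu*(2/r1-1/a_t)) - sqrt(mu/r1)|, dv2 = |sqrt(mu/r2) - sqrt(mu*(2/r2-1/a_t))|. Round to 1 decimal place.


Step 1: Transfer semi-major axis a_t = (7.663748e+06 + 3.953113e+07) / 2 = 2.359744e+07 m
Step 2: v1 (circular at r1) = sqrt(mu/r1) = 7211.87 m/s
Step 3: v_t1 = sqrt(mu*(2/r1 - 1/a_t)) = 9334.37 m/s
Step 4: dv1 = |9334.37 - 7211.87| = 2122.5 m/s
Step 5: v2 (circular at r2) = 3175.4 m/s, v_t2 = 1809.62 m/s
Step 6: dv2 = |3175.4 - 1809.62| = 1365.79 m/s
Step 7: Total delta-v = 2122.5 + 1365.79 = 3488.3 m/s

3488.3


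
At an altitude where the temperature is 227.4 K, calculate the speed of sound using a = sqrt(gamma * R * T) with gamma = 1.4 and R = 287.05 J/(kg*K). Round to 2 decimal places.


Step 1: gamma * R * T = 1.4 * 287.05 * 227.4 = 91385.238
Step 2: a = sqrt(91385.238) = 302.30 m/s

302.30


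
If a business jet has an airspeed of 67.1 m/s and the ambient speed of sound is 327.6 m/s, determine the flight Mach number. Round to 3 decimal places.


Step 1: M = V / a = 67.1 / 327.6
Step 2: M = 0.205

0.205


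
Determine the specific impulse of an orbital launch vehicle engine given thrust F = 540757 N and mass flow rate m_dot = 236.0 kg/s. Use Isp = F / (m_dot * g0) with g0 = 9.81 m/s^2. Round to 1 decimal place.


Step 1: m_dot * g0 = 236.0 * 9.81 = 2315.16
Step 2: Isp = 540757 / 2315.16 = 233.6 s

233.6


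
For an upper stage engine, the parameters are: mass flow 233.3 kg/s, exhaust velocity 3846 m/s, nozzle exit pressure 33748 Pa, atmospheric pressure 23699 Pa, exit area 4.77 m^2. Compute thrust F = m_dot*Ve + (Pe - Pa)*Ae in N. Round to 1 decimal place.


Step 1: Momentum thrust = m_dot * Ve = 233.3 * 3846 = 897271.8 N
Step 2: Pressure thrust = (Pe - Pa) * Ae = (33748 - 23699) * 4.77 = 47933.73 N
Step 3: Total thrust F = 897271.8 + 47933.73 = 945205.5 N

945205.5


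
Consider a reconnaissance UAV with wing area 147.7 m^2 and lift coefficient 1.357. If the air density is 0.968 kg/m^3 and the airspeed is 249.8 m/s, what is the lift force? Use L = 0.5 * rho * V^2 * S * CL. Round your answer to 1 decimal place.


Step 1: Calculate dynamic pressure q = 0.5 * 0.968 * 249.8^2 = 0.5 * 0.968 * 62400.04 = 30201.6194 Pa
Step 2: Multiply by wing area and lift coefficient: L = 30201.6194 * 147.7 * 1.357
Step 3: L = 4460779.1795 * 1.357 = 6053277.3 N

6053277.3


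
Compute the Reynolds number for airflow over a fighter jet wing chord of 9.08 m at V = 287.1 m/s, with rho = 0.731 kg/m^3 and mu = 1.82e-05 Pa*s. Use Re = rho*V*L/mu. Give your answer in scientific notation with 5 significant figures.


Step 1: Numerator = rho * V * L = 0.731 * 287.1 * 9.08 = 1905.620508
Step 2: Re = 1905.620508 / 1.82e-05
Step 3: Re = 1.0470e+08

1.0470e+08


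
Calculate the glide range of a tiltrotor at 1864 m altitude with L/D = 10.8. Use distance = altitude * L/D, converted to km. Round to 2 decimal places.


Step 1: Glide distance = altitude * L/D = 1864 * 10.8 = 20131.2 m
Step 2: Convert to km: 20131.2 / 1000 = 20.13 km

20.13


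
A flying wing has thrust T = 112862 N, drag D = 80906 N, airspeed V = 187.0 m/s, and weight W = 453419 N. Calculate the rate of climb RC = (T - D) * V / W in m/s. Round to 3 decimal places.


Step 1: Excess thrust = T - D = 112862 - 80906 = 31956 N
Step 2: Excess power = 31956 * 187.0 = 5975772.0 W
Step 3: RC = 5975772.0 / 453419 = 13.179 m/s

13.179


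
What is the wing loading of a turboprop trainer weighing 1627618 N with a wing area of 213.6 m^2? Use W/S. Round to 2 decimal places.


Step 1: Wing loading = W / S = 1627618 / 213.6
Step 2: Wing loading = 7619.93 N/m^2

7619.93


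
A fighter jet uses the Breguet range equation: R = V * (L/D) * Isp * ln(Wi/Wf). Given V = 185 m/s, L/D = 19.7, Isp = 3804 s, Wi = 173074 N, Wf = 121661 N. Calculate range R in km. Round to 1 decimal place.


Step 1: Coefficient = V * (L/D) * Isp = 185 * 19.7 * 3804 = 13863678.0 m
Step 2: Wi/Wf = 173074 / 121661 = 1.422592
Step 3: ln(1.422592) = 0.352481
Step 4: R = 13863678.0 * 0.352481 = 4886679.8 m = 4886.7 km

4886.7


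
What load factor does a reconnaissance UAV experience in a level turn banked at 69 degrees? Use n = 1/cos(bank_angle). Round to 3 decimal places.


Step 1: Convert 69 degrees to radians = 1.204277
Step 2: cos(69 deg) = 0.358368
Step 3: n = 1 / 0.358368 = 2.790

2.790


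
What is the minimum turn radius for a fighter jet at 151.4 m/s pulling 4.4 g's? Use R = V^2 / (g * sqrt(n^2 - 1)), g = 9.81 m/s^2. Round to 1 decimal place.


Step 1: V^2 = 151.4^2 = 22921.96
Step 2: n^2 - 1 = 4.4^2 - 1 = 18.36
Step 3: sqrt(18.36) = 4.284857
Step 4: R = 22921.96 / (9.81 * 4.284857) = 545.3 m

545.3


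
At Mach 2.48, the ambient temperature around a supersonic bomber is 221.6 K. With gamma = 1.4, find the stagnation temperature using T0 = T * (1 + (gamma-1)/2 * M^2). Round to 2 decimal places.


Step 1: (gamma-1)/2 = 0.2
Step 2: M^2 = 6.1504
Step 3: 1 + 0.2 * 6.1504 = 2.23008
Step 4: T0 = 221.6 * 2.23008 = 494.19 K

494.19


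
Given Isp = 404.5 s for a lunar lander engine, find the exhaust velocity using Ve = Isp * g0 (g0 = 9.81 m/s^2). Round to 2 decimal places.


Step 1: Ve = Isp * g0 = 404.5 * 9.81
Step 2: Ve = 3968.15 m/s

3968.15


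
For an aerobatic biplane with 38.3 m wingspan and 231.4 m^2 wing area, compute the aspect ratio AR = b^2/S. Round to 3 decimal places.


Step 1: b^2 = 38.3^2 = 1466.89
Step 2: AR = 1466.89 / 231.4 = 6.339

6.339


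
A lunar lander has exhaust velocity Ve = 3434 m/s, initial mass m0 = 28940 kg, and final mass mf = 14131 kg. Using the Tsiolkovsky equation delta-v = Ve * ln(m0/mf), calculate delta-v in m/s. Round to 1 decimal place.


Step 1: Mass ratio m0/mf = 28940 / 14131 = 2.04798
Step 2: ln(2.04798) = 0.716854
Step 3: delta-v = 3434 * 0.716854 = 2461.7 m/s

2461.7


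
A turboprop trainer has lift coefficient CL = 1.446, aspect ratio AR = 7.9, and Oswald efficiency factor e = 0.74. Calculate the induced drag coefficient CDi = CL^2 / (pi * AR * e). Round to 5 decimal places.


Step 1: CL^2 = 1.446^2 = 2.090916
Step 2: pi * AR * e = 3.14159 * 7.9 * 0.74 = 18.365751
Step 3: CDi = 2.090916 / 18.365751 = 0.11385

0.11385


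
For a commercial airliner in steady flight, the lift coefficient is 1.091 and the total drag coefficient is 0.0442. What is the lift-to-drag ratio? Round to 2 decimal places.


Step 1: L/D = CL / CD = 1.091 / 0.0442
Step 2: L/D = 24.68

24.68


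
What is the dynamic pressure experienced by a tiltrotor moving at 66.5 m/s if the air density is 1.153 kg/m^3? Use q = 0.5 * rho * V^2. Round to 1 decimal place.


Step 1: V^2 = 66.5^2 = 4422.25
Step 2: q = 0.5 * 1.153 * 4422.25
Step 3: q = 2549.4 Pa

2549.4


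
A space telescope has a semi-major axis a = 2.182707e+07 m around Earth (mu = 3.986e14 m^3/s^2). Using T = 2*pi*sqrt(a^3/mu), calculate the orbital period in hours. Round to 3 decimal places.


Step 1: a^3 / mu = 1.039887e+22 / 3.986e14 = 2.608850e+07
Step 2: sqrt(2.608850e+07) = 5107.6898 s
Step 3: T = 2*pi * 5107.6898 = 32092.56 s
Step 4: T in hours = 32092.56 / 3600 = 8.915 hours

8.915


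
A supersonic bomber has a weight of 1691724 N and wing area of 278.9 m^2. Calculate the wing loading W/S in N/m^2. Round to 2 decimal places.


Step 1: Wing loading = W / S = 1691724 / 278.9
Step 2: Wing loading = 6065.70 N/m^2

6065.70


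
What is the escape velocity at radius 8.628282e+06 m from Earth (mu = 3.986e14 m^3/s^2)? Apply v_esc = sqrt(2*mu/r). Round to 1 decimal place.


Step 1: 2*mu/r = 2 * 3.986e14 / 8.628282e+06 = 92393827.6473
Step 2: v_esc = sqrt(92393827.6473) = 9612.2 m/s

9612.2


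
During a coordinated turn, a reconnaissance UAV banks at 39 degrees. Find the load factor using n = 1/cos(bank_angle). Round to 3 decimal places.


Step 1: Convert 39 degrees to radians = 0.680678
Step 2: cos(39 deg) = 0.777146
Step 3: n = 1 / 0.777146 = 1.287

1.287


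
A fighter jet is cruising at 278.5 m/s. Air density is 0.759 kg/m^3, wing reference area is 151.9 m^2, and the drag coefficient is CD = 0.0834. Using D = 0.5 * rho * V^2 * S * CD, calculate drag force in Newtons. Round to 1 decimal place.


Step 1: Dynamic pressure q = 0.5 * 0.759 * 278.5^2 = 29434.8739 Pa
Step 2: Drag D = q * S * CD = 29434.8739 * 151.9 * 0.0834
Step 3: D = 372894.5 N

372894.5


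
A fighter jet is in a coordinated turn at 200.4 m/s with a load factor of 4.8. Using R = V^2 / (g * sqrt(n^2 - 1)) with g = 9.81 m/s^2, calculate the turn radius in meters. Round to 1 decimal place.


Step 1: V^2 = 200.4^2 = 40160.16
Step 2: n^2 - 1 = 4.8^2 - 1 = 22.04
Step 3: sqrt(22.04) = 4.694678
Step 4: R = 40160.16 / (9.81 * 4.694678) = 872.0 m

872.0


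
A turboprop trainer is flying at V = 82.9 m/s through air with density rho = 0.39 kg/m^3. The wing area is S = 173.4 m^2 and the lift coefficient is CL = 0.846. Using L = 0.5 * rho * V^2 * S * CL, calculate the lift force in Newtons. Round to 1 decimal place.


Step 1: Calculate dynamic pressure q = 0.5 * 0.39 * 82.9^2 = 0.5 * 0.39 * 6872.41 = 1340.12 Pa
Step 2: Multiply by wing area and lift coefficient: L = 1340.12 * 173.4 * 0.846
Step 3: L = 232376.7993 * 0.846 = 196590.8 N

196590.8


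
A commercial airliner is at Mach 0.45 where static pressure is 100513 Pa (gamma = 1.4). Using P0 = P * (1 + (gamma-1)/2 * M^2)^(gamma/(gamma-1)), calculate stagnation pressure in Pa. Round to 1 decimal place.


Step 1: (gamma-1)/2 * M^2 = 0.2 * 0.2025 = 0.0405
Step 2: 1 + 0.0405 = 1.0405
Step 3: Exponent gamma/(gamma-1) = 3.5
Step 4: P0 = 100513 * 1.0405^3.5 = 115496.7 Pa

115496.7


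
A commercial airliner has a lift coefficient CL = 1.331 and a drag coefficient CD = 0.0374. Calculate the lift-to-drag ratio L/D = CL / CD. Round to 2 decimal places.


Step 1: L/D = CL / CD = 1.331 / 0.0374
Step 2: L/D = 35.59

35.59


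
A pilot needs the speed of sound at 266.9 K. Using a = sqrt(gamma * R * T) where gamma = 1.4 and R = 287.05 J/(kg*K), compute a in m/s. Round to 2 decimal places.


Step 1: gamma * R * T = 1.4 * 287.05 * 266.9 = 107259.103
Step 2: a = sqrt(107259.103) = 327.50 m/s

327.50


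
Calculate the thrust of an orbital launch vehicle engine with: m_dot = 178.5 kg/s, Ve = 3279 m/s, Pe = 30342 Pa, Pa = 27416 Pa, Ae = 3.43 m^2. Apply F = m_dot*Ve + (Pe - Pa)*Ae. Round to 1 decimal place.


Step 1: Momentum thrust = m_dot * Ve = 178.5 * 3279 = 585301.5 N
Step 2: Pressure thrust = (Pe - Pa) * Ae = (30342 - 27416) * 3.43 = 10036.18 N
Step 3: Total thrust F = 585301.5 + 10036.18 = 595337.7 N

595337.7


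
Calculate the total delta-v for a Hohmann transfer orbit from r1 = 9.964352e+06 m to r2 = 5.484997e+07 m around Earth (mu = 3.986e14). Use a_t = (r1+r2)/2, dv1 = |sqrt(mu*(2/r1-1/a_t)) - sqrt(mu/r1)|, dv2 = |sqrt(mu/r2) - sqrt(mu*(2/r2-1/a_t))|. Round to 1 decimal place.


Step 1: Transfer semi-major axis a_t = (9.964352e+06 + 5.484997e+07) / 2 = 3.240716e+07 m
Step 2: v1 (circular at r1) = sqrt(mu/r1) = 6324.76 m/s
Step 3: v_t1 = sqrt(mu*(2/r1 - 1/a_t)) = 8228.33 m/s
Step 4: dv1 = |8228.33 - 6324.76| = 1903.57 m/s
Step 5: v2 (circular at r2) = 2695.76 m/s, v_t2 = 1494.8 m/s
Step 6: dv2 = |2695.76 - 1494.8| = 1200.95 m/s
Step 7: Total delta-v = 1903.57 + 1200.95 = 3104.5 m/s

3104.5


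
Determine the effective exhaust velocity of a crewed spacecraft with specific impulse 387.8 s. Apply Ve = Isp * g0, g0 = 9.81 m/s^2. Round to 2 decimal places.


Step 1: Ve = Isp * g0 = 387.8 * 9.81
Step 2: Ve = 3804.32 m/s

3804.32


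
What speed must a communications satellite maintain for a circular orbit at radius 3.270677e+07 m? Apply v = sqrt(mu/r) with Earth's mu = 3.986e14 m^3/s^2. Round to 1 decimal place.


Step 1: mu / r = 3.986e14 / 3.270677e+07 = 12187079.3111
Step 2: v = sqrt(12187079.3111) = 3491.0 m/s

3491.0


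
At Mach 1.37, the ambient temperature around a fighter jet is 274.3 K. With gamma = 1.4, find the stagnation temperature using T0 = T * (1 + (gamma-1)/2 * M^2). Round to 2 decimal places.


Step 1: (gamma-1)/2 = 0.2
Step 2: M^2 = 1.8769
Step 3: 1 + 0.2 * 1.8769 = 1.37538
Step 4: T0 = 274.3 * 1.37538 = 377.27 K

377.27


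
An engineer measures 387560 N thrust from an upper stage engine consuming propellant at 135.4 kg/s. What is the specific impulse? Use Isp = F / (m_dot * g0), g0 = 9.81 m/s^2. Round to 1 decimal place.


Step 1: m_dot * g0 = 135.4 * 9.81 = 1328.27
Step 2: Isp = 387560 / 1328.27 = 291.8 s

291.8


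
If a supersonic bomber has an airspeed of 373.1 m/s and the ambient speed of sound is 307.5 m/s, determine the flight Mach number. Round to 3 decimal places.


Step 1: M = V / a = 373.1 / 307.5
Step 2: M = 1.213

1.213


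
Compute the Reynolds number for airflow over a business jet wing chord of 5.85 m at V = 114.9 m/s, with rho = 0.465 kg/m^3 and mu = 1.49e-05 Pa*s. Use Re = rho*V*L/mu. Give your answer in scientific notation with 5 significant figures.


Step 1: Numerator = rho * V * L = 0.465 * 114.9 * 5.85 = 312.556725
Step 2: Re = 312.556725 / 1.49e-05
Step 3: Re = 2.0977e+07

2.0977e+07


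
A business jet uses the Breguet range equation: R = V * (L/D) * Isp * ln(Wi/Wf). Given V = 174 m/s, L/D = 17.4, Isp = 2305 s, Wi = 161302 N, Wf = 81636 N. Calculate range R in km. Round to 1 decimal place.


Step 1: Coefficient = V * (L/D) * Isp = 174 * 17.4 * 2305 = 6978618.0 m
Step 2: Wi/Wf = 161302 / 81636 = 1.975868
Step 3: ln(1.975868) = 0.681008
Step 4: R = 6978618.0 * 0.681008 = 4752495.0 m = 4752.5 km

4752.5


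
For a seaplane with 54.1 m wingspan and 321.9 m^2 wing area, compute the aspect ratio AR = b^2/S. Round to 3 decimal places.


Step 1: b^2 = 54.1^2 = 2926.81
Step 2: AR = 2926.81 / 321.9 = 9.092

9.092


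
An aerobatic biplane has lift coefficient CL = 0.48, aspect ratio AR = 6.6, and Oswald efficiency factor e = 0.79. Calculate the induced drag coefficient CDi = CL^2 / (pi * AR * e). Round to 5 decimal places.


Step 1: CL^2 = 0.48^2 = 0.2304
Step 2: pi * AR * e = 3.14159 * 6.6 * 0.79 = 16.380264
Step 3: CDi = 0.2304 / 16.380264 = 0.01407

0.01407


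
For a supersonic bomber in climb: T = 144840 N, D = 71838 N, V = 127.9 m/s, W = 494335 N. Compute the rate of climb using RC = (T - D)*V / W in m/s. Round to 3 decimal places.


Step 1: Excess thrust = T - D = 144840 - 71838 = 73002 N
Step 2: Excess power = 73002 * 127.9 = 9336955.8 W
Step 3: RC = 9336955.8 / 494335 = 18.888 m/s

18.888


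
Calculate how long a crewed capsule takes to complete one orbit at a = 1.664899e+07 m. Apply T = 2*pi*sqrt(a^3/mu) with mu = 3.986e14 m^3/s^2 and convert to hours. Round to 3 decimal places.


Step 1: a^3 / mu = 4.614915e+21 / 3.986e14 = 1.157781e+07
Step 2: sqrt(1.157781e+07) = 3402.618 s
Step 3: T = 2*pi * 3402.618 = 21379.28 s
Step 4: T in hours = 21379.28 / 3600 = 5.939 hours

5.939


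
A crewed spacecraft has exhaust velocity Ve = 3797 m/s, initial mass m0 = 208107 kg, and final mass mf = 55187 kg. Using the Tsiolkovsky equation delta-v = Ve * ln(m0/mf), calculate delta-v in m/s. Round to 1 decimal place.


Step 1: Mass ratio m0/mf = 208107 / 55187 = 3.770942
Step 2: ln(3.770942) = 1.327325
Step 3: delta-v = 3797 * 1.327325 = 5039.9 m/s

5039.9


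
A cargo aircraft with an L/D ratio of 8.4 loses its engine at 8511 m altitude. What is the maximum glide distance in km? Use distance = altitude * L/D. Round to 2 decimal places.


Step 1: Glide distance = altitude * L/D = 8511 * 8.4 = 71492.4 m
Step 2: Convert to km: 71492.4 / 1000 = 71.49 km

71.49


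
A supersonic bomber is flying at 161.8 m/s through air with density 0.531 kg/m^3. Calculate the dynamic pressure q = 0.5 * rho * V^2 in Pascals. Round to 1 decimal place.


Step 1: V^2 = 161.8^2 = 26179.24
Step 2: q = 0.5 * 0.531 * 26179.24
Step 3: q = 6950.6 Pa

6950.6


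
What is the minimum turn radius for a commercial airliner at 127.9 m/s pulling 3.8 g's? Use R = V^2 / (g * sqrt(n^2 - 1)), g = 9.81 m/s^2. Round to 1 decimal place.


Step 1: V^2 = 127.9^2 = 16358.41
Step 2: n^2 - 1 = 3.8^2 - 1 = 13.44
Step 3: sqrt(13.44) = 3.666061
Step 4: R = 16358.41 / (9.81 * 3.666061) = 454.9 m

454.9


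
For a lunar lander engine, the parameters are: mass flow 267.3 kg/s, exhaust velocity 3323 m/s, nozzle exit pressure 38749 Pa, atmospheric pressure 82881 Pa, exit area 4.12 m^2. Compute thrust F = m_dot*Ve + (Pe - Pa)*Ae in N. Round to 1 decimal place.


Step 1: Momentum thrust = m_dot * Ve = 267.3 * 3323 = 888237.9 N
Step 2: Pressure thrust = (Pe - Pa) * Ae = (38749 - 82881) * 4.12 = -181823.84 N
Step 3: Total thrust F = 888237.9 + -181823.84 = 706414.1 N

706414.1


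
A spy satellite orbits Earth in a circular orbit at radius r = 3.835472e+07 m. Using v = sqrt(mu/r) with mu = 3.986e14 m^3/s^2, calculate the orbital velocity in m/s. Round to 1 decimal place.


Step 1: mu / r = 3.986e14 / 3.835472e+07 = 10392462.779
Step 2: v = sqrt(10392462.779) = 3223.7 m/s

3223.7


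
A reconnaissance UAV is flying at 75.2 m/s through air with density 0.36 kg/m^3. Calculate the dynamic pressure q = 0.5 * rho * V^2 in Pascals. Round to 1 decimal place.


Step 1: V^2 = 75.2^2 = 5655.04
Step 2: q = 0.5 * 0.36 * 5655.04
Step 3: q = 1017.9 Pa

1017.9


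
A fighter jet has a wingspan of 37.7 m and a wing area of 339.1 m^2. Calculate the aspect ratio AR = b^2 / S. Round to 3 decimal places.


Step 1: b^2 = 37.7^2 = 1421.29
Step 2: AR = 1421.29 / 339.1 = 4.191

4.191


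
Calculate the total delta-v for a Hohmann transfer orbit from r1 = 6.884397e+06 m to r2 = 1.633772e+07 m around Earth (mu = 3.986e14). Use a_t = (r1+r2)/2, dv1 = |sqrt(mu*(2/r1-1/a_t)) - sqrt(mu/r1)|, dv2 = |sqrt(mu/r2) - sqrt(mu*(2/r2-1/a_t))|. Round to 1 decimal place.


Step 1: Transfer semi-major axis a_t = (6.884397e+06 + 1.633772e+07) / 2 = 1.161106e+07 m
Step 2: v1 (circular at r1) = sqrt(mu/r1) = 7609.14 m/s
Step 3: v_t1 = sqrt(mu*(2/r1 - 1/a_t)) = 9026.0 m/s
Step 4: dv1 = |9026.0 - 7609.14| = 1416.86 m/s
Step 5: v2 (circular at r2) = 4939.39 m/s, v_t2 = 3803.38 m/s
Step 6: dv2 = |4939.39 - 3803.38| = 1136.0 m/s
Step 7: Total delta-v = 1416.86 + 1136.0 = 2552.9 m/s

2552.9


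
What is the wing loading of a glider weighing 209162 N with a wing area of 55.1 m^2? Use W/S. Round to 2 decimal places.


Step 1: Wing loading = W / S = 209162 / 55.1
Step 2: Wing loading = 3796.04 N/m^2

3796.04


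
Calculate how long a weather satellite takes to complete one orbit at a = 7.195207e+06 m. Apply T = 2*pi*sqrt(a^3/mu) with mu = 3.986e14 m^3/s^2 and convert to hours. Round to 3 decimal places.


Step 1: a^3 / mu = 3.725031e+20 / 3.986e14 = 9.345286e+05
Step 2: sqrt(9.345286e+05) = 966.7102 s
Step 3: T = 2*pi * 966.7102 = 6074.02 s
Step 4: T in hours = 6074.02 / 3600 = 1.687 hours

1.687


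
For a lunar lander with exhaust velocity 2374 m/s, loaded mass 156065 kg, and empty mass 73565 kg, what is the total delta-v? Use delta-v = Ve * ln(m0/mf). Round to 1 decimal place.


Step 1: Mass ratio m0/mf = 156065 / 73565 = 2.121457
Step 2: ln(2.121457) = 0.752103
Step 3: delta-v = 2374 * 0.752103 = 1785.5 m/s

1785.5


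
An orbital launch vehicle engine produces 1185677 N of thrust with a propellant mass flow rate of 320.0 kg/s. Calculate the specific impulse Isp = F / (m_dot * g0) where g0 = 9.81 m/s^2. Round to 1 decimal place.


Step 1: m_dot * g0 = 320.0 * 9.81 = 3139.2
Step 2: Isp = 1185677 / 3139.2 = 377.7 s

377.7


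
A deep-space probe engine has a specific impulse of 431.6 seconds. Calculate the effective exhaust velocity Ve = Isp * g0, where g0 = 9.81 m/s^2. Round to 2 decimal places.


Step 1: Ve = Isp * g0 = 431.6 * 9.81
Step 2: Ve = 4234.00 m/s

4234.00


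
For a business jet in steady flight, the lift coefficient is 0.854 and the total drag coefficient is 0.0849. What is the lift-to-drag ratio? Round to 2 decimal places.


Step 1: L/D = CL / CD = 0.854 / 0.0849
Step 2: L/D = 10.06

10.06


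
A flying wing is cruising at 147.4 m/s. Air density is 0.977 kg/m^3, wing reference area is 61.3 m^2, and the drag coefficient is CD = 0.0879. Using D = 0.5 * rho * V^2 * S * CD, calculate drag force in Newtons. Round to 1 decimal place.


Step 1: Dynamic pressure q = 0.5 * 0.977 * 147.4^2 = 10613.5223 Pa
Step 2: Drag D = q * S * CD = 10613.5223 * 61.3 * 0.0879
Step 3: D = 57188.5 N

57188.5


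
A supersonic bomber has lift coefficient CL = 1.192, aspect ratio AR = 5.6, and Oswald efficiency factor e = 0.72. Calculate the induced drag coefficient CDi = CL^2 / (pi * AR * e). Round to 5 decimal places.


Step 1: CL^2 = 1.192^2 = 1.420864
Step 2: pi * AR * e = 3.14159 * 5.6 * 0.72 = 12.666902
Step 3: CDi = 1.420864 / 12.666902 = 0.11217

0.11217


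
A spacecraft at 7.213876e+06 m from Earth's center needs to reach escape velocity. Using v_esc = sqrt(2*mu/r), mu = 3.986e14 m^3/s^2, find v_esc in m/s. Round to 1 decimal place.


Step 1: 2*mu/r = 2 * 3.986e14 / 7.213876e+06 = 110509246.3469
Step 2: v_esc = sqrt(110509246.3469) = 10512.3 m/s

10512.3


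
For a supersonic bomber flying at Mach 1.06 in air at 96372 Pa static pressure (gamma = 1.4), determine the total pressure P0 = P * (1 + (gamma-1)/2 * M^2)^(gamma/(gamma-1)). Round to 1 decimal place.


Step 1: (gamma-1)/2 * M^2 = 0.2 * 1.1236 = 0.22472
Step 2: 1 + 0.22472 = 1.22472
Step 3: Exponent gamma/(gamma-1) = 3.5
Step 4: P0 = 96372 * 1.22472^3.5 = 195920.4 Pa

195920.4


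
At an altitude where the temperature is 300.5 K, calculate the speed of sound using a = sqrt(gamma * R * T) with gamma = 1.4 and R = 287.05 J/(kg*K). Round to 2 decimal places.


Step 1: gamma * R * T = 1.4 * 287.05 * 300.5 = 120761.935
Step 2: a = sqrt(120761.935) = 347.51 m/s

347.51


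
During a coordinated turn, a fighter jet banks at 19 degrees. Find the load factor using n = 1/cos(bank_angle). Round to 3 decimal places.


Step 1: Convert 19 degrees to radians = 0.331613
Step 2: cos(19 deg) = 0.945519
Step 3: n = 1 / 0.945519 = 1.058

1.058


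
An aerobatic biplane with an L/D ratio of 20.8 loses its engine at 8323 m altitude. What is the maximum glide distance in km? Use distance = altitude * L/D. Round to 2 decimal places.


Step 1: Glide distance = altitude * L/D = 8323 * 20.8 = 173118.4 m
Step 2: Convert to km: 173118.4 / 1000 = 173.12 km

173.12


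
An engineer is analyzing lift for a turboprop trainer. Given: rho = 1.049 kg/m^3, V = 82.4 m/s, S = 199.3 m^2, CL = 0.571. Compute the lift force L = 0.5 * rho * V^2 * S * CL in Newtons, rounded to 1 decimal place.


Step 1: Calculate dynamic pressure q = 0.5 * 1.049 * 82.4^2 = 0.5 * 1.049 * 6789.76 = 3561.2291 Pa
Step 2: Multiply by wing area and lift coefficient: L = 3561.2291 * 199.3 * 0.571
Step 3: L = 709752.9636 * 0.571 = 405268.9 N

405268.9


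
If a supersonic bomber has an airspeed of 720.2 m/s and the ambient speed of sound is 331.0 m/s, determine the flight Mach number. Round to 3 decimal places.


Step 1: M = V / a = 720.2 / 331.0
Step 2: M = 2.176

2.176


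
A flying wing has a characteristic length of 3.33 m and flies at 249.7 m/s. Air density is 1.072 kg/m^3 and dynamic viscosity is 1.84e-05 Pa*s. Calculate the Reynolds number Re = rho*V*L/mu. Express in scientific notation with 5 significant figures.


Step 1: Numerator = rho * V * L = 1.072 * 249.7 * 3.33 = 891.369072
Step 2: Re = 891.369072 / 1.84e-05
Step 3: Re = 4.8444e+07

4.8444e+07


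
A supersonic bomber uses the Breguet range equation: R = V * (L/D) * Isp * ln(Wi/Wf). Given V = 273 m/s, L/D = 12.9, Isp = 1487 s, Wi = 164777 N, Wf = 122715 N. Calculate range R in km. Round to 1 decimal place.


Step 1: Coefficient = V * (L/D) * Isp = 273 * 12.9 * 1487 = 5236767.9 m
Step 2: Wi/Wf = 164777 / 122715 = 1.342762
Step 3: ln(1.342762) = 0.294728
Step 4: R = 5236767.9 * 0.294728 = 1543424.5 m = 1543.4 km

1543.4


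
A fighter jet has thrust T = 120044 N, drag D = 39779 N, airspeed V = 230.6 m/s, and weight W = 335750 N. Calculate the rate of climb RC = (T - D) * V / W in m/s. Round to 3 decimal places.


Step 1: Excess thrust = T - D = 120044 - 39779 = 80265 N
Step 2: Excess power = 80265 * 230.6 = 18509109.0 W
Step 3: RC = 18509109.0 / 335750 = 55.128 m/s

55.128


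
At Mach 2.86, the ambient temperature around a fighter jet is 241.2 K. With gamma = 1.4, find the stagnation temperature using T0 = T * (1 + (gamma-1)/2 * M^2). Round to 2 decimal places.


Step 1: (gamma-1)/2 = 0.2
Step 2: M^2 = 8.1796
Step 3: 1 + 0.2 * 8.1796 = 2.63592
Step 4: T0 = 241.2 * 2.63592 = 635.78 K

635.78


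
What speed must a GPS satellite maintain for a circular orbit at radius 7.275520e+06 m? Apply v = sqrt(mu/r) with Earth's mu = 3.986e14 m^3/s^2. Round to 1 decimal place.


Step 1: mu / r = 3.986e14 / 7.275520e+06 = 54786461.9986
Step 2: v = sqrt(54786461.9986) = 7401.8 m/s

7401.8


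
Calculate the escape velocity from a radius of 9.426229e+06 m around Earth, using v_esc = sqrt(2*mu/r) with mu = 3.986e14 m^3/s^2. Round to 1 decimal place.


Step 1: 2*mu/r = 2 * 3.986e14 / 9.426229e+06 = 84572526.2987
Step 2: v_esc = sqrt(84572526.2987) = 9196.3 m/s

9196.3


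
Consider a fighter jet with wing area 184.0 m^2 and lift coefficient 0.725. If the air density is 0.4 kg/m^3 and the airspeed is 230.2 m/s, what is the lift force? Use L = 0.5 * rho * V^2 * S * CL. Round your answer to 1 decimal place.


Step 1: Calculate dynamic pressure q = 0.5 * 0.4 * 230.2^2 = 0.5 * 0.4 * 52992.04 = 10598.408 Pa
Step 2: Multiply by wing area and lift coefficient: L = 10598.408 * 184.0 * 0.725
Step 3: L = 1950107.072 * 0.725 = 1413827.6 N

1413827.6


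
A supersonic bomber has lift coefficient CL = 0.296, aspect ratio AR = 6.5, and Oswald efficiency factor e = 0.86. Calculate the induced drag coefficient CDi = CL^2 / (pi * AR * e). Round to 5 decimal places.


Step 1: CL^2 = 0.296^2 = 0.087616
Step 2: pi * AR * e = 3.14159 * 6.5 * 0.86 = 17.561503
Step 3: CDi = 0.087616 / 17.561503 = 0.00499

0.00499


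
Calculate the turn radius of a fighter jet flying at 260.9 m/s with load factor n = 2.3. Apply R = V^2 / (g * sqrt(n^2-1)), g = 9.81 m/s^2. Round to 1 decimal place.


Step 1: V^2 = 260.9^2 = 68068.81
Step 2: n^2 - 1 = 2.3^2 - 1 = 4.29
Step 3: sqrt(4.29) = 2.071232
Step 4: R = 68068.81 / (9.81 * 2.071232) = 3350.0 m

3350.0


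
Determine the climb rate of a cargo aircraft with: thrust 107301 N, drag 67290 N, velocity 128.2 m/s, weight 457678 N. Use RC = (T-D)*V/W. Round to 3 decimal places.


Step 1: Excess thrust = T - D = 107301 - 67290 = 40011 N
Step 2: Excess power = 40011 * 128.2 = 5129410.2 W
Step 3: RC = 5129410.2 / 457678 = 11.207 m/s

11.207


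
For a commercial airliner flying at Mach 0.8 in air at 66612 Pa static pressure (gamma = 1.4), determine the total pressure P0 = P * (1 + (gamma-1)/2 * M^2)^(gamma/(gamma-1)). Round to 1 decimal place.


Step 1: (gamma-1)/2 * M^2 = 0.2 * 0.64 = 0.128
Step 2: 1 + 0.128 = 1.128
Step 3: Exponent gamma/(gamma-1) = 3.5
Step 4: P0 = 66612 * 1.128^3.5 = 101539.3 Pa

101539.3


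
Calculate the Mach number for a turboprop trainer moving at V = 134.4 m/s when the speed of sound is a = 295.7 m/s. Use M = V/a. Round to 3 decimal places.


Step 1: M = V / a = 134.4 / 295.7
Step 2: M = 0.455

0.455


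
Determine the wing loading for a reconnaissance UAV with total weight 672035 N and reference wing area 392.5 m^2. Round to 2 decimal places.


Step 1: Wing loading = W / S = 672035 / 392.5
Step 2: Wing loading = 1712.19 N/m^2

1712.19


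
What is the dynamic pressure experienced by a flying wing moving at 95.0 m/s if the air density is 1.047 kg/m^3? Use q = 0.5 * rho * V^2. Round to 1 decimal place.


Step 1: V^2 = 95.0^2 = 9025.0
Step 2: q = 0.5 * 1.047 * 9025.0
Step 3: q = 4724.6 Pa

4724.6


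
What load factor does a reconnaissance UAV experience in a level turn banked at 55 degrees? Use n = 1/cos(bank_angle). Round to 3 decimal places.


Step 1: Convert 55 degrees to radians = 0.959931
Step 2: cos(55 deg) = 0.573576
Step 3: n = 1 / 0.573576 = 1.743

1.743


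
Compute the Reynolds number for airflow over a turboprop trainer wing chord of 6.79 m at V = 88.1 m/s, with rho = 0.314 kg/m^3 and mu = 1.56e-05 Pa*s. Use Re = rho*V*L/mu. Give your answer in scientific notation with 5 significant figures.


Step 1: Numerator = rho * V * L = 0.314 * 88.1 * 6.79 = 187.834486
Step 2: Re = 187.834486 / 1.56e-05
Step 3: Re = 1.2041e+07

1.2041e+07
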